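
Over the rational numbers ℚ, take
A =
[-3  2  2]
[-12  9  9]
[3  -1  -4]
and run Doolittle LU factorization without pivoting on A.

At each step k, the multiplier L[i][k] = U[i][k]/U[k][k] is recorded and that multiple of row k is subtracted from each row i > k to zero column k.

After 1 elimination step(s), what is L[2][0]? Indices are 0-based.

L[2][0] = -1

[col 0] pivot -3
  R1 -= 4*R0 → (0, 1, 1)  (L[1][0] := 4)
  R2 -= -1*R0 → (0, 1, -2)  (L[2][0] := -1)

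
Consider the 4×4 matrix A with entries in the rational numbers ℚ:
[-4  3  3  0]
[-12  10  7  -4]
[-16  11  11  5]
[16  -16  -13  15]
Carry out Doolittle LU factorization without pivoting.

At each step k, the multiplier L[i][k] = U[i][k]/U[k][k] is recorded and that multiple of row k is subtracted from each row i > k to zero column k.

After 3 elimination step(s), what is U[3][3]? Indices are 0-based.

[col 0] pivot -4
  R1 -= 3*R0 → (0, 1, -2, -4)  (L[1][0] := 3)
  R2 -= 4*R0 → (0, -1, -1, 5)  (L[2][0] := 4)
  R3 -= -4*R0 → (0, -4, -1, 15)  (L[3][0] := -4)
[col 1] pivot 1
  R2 -= -1*R1 → (0, 0, -3, 1)  (L[2][1] := -1)
  R3 -= -4*R1 → (0, 0, -9, -1)  (L[3][1] := -4)
[col 2] pivot -3
  R3 -= 3*R2 → (0, 0, 0, -4)  (L[3][2] := 3)

U[3][3] = -4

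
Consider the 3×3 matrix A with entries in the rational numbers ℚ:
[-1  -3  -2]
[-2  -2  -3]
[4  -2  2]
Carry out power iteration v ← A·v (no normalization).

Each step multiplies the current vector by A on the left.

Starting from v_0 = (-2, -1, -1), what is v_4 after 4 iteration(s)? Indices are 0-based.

v_0 = (-2, -1, -1).
v_1 = A·v_0 = (7, 9, -8).
v_2 = A·v_1 = (-18, -8, -6).
v_3 = A·v_2 = (54, 70, -68).
v_4 = A·v_3 = (-128, -44, -60).

v_4 = (-128, -44, -60)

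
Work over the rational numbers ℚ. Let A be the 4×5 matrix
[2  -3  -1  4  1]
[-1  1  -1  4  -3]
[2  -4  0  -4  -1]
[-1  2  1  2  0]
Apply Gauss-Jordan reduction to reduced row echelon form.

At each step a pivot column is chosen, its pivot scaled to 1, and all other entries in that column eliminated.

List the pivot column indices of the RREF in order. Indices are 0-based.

step 1: normalize row 0 (÷2) = (1, -3/2, -1/2, 2, 1/2)
  row 1: subtract -1×row0 = (0, -1/2, -3/2, 6, -5/2)
  row 2: subtract 2×row0 = (0, -1, 1, -8, -2)
  row 3: subtract -1×row0 = (0, 1/2, 1/2, 4, 1/2)
step 2: normalize row 1 (÷-1/2) = (0, 1, 3, -12, 5)
  row 0: subtract -3/2×row1 = (1, 0, 4, -16, 8)
  row 2: subtract -1×row1 = (0, 0, 4, -20, 3)
  row 3: subtract 1/2×row1 = (0, 0, -1, 10, -2)
step 3: normalize row 2 (÷4) = (0, 0, 1, -5, 3/4)
  row 0: subtract 4×row2 = (1, 0, 0, 4, 5)
  row 1: subtract 3×row2 = (0, 1, 0, 3, 11/4)
  row 3: subtract -1×row2 = (0, 0, 0, 5, -5/4)
step 4: normalize row 3 (÷5) = (0, 0, 0, 1, -1/4)
  row 0: subtract 4×row3 = (1, 0, 0, 0, 6)
  row 1: subtract 3×row3 = (0, 1, 0, 0, 7/2)
  row 2: subtract -5×row3 = (0, 0, 1, 0, -1/2)

pivot columns: 0, 1, 2, 3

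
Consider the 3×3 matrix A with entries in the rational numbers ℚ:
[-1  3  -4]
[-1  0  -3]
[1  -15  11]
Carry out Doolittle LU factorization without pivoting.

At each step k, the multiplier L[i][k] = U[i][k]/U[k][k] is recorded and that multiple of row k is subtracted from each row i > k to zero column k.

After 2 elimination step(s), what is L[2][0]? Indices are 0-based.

L[2][0] = -1

k=0: U[0][0]=-1
  eliminate (1,0): mult=1, new row 1: (0, -3, 1); set L[1][0]=1
  eliminate (2,0): mult=-1, new row 2: (0, -12, 7); set L[2][0]=-1
k=1: U[1][1]=-3
  eliminate (2,1): mult=4, new row 2: (0, 0, 3); set L[2][1]=4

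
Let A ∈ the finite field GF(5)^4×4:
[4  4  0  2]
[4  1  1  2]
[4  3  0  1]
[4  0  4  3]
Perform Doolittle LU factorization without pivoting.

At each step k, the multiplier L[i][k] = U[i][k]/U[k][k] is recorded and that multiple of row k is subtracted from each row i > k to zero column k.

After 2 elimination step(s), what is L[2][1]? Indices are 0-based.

k=0: U[0][0]=4
  eliminate (1,0): mult=1, new row 1: (0, 2, 1, 0); set L[1][0]=1
  eliminate (2,0): mult=1, new row 2: (0, 4, 0, 4); set L[2][0]=1
  eliminate (3,0): mult=1, new row 3: (0, 1, 4, 1); set L[3][0]=1
k=1: U[1][1]=2
  eliminate (2,1): mult=2, new row 2: (0, 0, 3, 4); set L[2][1]=2
  eliminate (3,1): mult=3, new row 3: (0, 0, 1, 1); set L[3][1]=3

L[2][1] = 2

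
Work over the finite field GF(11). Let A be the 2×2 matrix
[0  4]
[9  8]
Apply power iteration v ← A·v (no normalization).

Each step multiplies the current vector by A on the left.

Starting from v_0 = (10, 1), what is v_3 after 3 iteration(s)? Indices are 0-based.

v_0 = (10, 1).
v_1 = A·v_0 = (4, 10).
v_2 = A·v_1 = (7, 6).
v_3 = A·v_2 = (2, 1).

v_3 = (2, 1)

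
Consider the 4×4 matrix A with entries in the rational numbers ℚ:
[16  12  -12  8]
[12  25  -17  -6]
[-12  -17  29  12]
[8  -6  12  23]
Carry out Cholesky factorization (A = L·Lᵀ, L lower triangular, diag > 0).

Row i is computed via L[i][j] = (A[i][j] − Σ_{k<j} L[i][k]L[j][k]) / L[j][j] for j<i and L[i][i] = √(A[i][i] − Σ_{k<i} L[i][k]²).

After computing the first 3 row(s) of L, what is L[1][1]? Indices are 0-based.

Step 1: L[0][0] = √(16) = 4.
  L[1][0] = (12) / L[0][0] = 3.
Step 2: L[1][1] = √(16) = 4.
  L[2][0] = (-12) / L[0][0] = -3.
  L[2][1] = (-8) / L[1][1] = -2.
Step 3: L[2][2] = √(16) = 4.

L[1][1] = 4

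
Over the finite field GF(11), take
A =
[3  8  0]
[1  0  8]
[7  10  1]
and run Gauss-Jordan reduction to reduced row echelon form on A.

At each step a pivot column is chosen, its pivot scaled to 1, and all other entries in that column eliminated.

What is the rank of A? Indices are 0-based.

pivot(0,0)=3: scale R0 → (1, 10, 0)
  clear (1,0): R1 −= (1)R0 → (0, 1, 8)
  clear (2,0): R2 −= (7)R0 → (0, 6, 1)
pivot(1,1)=1: scale R1 → (0, 1, 8)
  clear (0,1): R0 −= (10)R1 → (1, 0, 8)
  clear (2,1): R2 −= (6)R1 → (0, 0, 8)
pivot(2,2)=8: scale R2 → (0, 0, 1)
  clear (0,2): R0 −= (8)R2 → (1, 0, 0)
  clear (1,2): R1 −= (8)R2 → (0, 1, 0)

rank = 3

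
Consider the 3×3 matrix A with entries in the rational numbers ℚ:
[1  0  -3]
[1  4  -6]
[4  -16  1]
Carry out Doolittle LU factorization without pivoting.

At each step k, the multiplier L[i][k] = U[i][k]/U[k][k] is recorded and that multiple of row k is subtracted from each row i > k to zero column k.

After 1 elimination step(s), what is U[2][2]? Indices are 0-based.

k=0: U[0][0]=1
  eliminate (1,0): mult=1, new row 1: (0, 4, -3); set L[1][0]=1
  eliminate (2,0): mult=4, new row 2: (0, -16, 13); set L[2][0]=4

U[2][2] = 13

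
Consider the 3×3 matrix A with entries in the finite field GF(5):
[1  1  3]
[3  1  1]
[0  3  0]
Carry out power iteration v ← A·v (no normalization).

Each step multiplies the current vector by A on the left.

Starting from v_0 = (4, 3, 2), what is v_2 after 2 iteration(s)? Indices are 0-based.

v_0 = (4, 3, 2).
v_1 = A·v_0 = (3, 2, 4).
v_2 = A·v_1 = (2, 0, 1).

v_2 = (2, 0, 1)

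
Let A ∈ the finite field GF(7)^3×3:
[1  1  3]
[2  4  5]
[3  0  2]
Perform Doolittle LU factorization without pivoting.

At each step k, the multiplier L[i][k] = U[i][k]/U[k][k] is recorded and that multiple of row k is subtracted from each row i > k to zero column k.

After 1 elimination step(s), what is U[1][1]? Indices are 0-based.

U[1][1] = 2

[col 0] pivot 1
  R1 -= 2*R0 → (0, 2, 6)  (L[1][0] := 2)
  R2 -= 3*R0 → (0, 4, 0)  (L[2][0] := 3)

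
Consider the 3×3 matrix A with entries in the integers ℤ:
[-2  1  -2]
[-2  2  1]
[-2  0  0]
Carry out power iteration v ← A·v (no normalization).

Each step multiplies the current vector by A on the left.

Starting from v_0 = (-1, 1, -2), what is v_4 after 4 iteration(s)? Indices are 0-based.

v_0 = (-1, 1, -2).
v_1 = A·v_0 = (7, 2, 2).
v_2 = A·v_1 = (-16, -8, -14).
v_3 = A·v_2 = (52, 2, 32).
v_4 = A·v_3 = (-166, -68, -104).

v_4 = (-166, -68, -104)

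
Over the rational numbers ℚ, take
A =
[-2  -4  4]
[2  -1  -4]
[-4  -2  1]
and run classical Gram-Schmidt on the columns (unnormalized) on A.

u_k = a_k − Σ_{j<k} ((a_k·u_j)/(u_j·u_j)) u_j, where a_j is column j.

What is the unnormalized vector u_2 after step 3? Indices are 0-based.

Step 1: u_0 = a_0 = (-2, 2, -4).
Step 2: u_1 = a_1 − (7/12)·u_0 = (-17/6, -13/6, 1/3).
Step 3: u_2 = a_2 − (-5/6)·u_0 − (-2/11)·u_1 = (20/11, -30/11, -25/11).

u_2 = (20/11, -30/11, -25/11)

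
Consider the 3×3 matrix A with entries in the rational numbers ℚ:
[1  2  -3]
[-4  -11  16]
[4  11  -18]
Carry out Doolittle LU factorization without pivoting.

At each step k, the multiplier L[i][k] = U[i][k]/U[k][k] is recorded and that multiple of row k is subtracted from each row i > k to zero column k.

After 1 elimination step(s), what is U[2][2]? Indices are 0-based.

[col 0] pivot 1
  R1 -= -4*R0 → (0, -3, 4)  (L[1][0] := -4)
  R2 -= 4*R0 → (0, 3, -6)  (L[2][0] := 4)

U[2][2] = -6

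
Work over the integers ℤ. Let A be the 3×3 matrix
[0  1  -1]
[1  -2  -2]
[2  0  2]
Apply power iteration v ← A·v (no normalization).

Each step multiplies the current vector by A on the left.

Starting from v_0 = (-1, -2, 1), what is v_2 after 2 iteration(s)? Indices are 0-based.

v_2 = (1, -5, -6)

v_0 = (-1, -2, 1).
v_1 = A·v_0 = (-3, 1, 0).
v_2 = A·v_1 = (1, -5, -6).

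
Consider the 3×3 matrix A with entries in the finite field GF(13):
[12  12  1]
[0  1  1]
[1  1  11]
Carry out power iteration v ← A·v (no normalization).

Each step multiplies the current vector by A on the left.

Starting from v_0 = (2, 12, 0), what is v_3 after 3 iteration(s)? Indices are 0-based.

v_3 = (6, 9, 11)

v_0 = (2, 12, 0).
v_1 = A·v_0 = (12, 12, 1).
v_2 = A·v_1 = (3, 0, 9).
v_3 = A·v_2 = (6, 9, 11).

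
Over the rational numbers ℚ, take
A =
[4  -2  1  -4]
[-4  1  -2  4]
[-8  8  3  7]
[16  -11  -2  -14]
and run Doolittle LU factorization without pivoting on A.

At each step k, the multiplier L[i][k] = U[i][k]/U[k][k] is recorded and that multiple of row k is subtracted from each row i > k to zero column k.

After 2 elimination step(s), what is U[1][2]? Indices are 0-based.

U[1][2] = -1

Step 1: pivot at (0,0) is 4.
  row1 ← row1 − (-1)·row0  ⇒  L[1][0]=-1, U row1=(0, -1, -1, 0)
  row2 ← row2 − (-2)·row0  ⇒  L[2][0]=-2, U row2=(0, 4, 5, -1)
  row3 ← row3 − (4)·row0  ⇒  L[3][0]=4, U row3=(0, -3, -6, 2)
Step 2: pivot at (1,1) is -1.
  row2 ← row2 − (-4)·row1  ⇒  L[2][1]=-4, U row2=(0, 0, 1, -1)
  row3 ← row3 − (3)·row1  ⇒  L[3][1]=3, U row3=(0, 0, -3, 2)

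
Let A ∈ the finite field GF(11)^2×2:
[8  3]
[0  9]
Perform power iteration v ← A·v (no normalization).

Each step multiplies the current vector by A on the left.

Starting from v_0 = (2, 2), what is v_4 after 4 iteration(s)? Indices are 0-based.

v_4 = (3, 10)

v_0 = (2, 2).
v_1 = A·v_0 = (0, 7).
v_2 = A·v_1 = (10, 8).
v_3 = A·v_2 = (5, 6).
v_4 = A·v_3 = (3, 10).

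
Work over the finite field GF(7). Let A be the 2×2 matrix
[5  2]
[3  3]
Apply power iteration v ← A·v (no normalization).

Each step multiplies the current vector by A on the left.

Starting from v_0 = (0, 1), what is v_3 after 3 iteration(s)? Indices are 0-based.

v_0 = (0, 1).
v_1 = A·v_0 = (2, 3).
v_2 = A·v_1 = (2, 1).
v_3 = A·v_2 = (5, 2).

v_3 = (5, 2)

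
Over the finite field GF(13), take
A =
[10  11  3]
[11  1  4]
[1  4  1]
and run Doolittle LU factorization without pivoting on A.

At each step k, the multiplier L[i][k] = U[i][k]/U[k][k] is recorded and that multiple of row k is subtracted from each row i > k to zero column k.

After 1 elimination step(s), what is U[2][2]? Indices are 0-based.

k=0: U[0][0]=10
  eliminate (1,0): mult=5, new row 1: (0, 11, 2); set L[1][0]=5
  eliminate (2,0): mult=4, new row 2: (0, 12, 2); set L[2][0]=4

U[2][2] = 2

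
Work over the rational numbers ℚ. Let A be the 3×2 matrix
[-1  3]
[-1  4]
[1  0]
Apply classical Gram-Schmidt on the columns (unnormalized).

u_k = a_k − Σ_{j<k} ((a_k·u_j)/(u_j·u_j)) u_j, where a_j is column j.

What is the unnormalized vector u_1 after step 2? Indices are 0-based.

u_1 = (2/3, 5/3, 7/3)

Step 1: u_0 = a_0 = (-1, -1, 1).
Step 2: u_1 = a_1 − (-7/3)·u_0 = (2/3, 5/3, 7/3).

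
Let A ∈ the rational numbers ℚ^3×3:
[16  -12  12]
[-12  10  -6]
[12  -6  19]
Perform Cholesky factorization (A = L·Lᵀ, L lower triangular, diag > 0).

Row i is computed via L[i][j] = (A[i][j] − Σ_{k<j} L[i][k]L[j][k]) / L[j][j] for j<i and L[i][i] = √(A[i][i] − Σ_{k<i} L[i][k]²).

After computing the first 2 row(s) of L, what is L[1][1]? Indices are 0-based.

Step 1: L[0][0] = √(16) = 4.
  L[1][0] = (-12) / L[0][0] = -3.
Step 2: L[1][1] = √(1) = 1.

L[1][1] = 1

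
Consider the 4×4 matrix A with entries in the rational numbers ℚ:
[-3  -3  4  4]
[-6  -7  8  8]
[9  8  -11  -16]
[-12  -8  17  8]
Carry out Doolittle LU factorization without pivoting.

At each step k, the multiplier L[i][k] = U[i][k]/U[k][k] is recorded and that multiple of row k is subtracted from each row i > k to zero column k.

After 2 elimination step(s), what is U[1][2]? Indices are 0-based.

U[1][2] = 0

k=0: U[0][0]=-3
  eliminate (1,0): mult=2, new row 1: (0, -1, 0, 0); set L[1][0]=2
  eliminate (2,0): mult=-3, new row 2: (0, -1, 1, -4); set L[2][0]=-3
  eliminate (3,0): mult=4, new row 3: (0, 4, 1, -8); set L[3][0]=4
k=1: U[1][1]=-1
  eliminate (2,1): mult=1, new row 2: (0, 0, 1, -4); set L[2][1]=1
  eliminate (3,1): mult=-4, new row 3: (0, 0, 1, -8); set L[3][1]=-4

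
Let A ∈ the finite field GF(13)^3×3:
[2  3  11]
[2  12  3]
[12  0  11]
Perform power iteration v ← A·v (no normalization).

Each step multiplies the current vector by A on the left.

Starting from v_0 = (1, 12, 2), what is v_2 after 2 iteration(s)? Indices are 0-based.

v_0 = (1, 12, 2).
v_1 = A·v_0 = (8, 9, 8).
v_2 = A·v_1 = (1, 5, 2).

v_2 = (1, 5, 2)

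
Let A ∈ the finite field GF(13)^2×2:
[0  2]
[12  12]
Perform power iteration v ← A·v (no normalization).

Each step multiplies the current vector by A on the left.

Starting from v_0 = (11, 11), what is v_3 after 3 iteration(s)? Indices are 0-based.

v_3 = (0, 5)

v_0 = (11, 11).
v_1 = A·v_0 = (9, 4).
v_2 = A·v_1 = (8, 0).
v_3 = A·v_2 = (0, 5).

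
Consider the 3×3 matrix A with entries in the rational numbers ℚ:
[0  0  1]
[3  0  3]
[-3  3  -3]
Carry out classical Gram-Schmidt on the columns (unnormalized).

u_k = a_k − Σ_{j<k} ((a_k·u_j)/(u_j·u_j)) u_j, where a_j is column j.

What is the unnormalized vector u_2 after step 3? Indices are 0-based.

Step 1: u_0 = a_0 = (0, 3, -3).
Step 2: u_1 = a_1 − (-1/2)·u_0 = (0, 3/2, 3/2).
Step 3: u_2 = a_2 − (1)·u_0 − (0)·u_1 = (1, 0, 0).

u_2 = (1, 0, 0)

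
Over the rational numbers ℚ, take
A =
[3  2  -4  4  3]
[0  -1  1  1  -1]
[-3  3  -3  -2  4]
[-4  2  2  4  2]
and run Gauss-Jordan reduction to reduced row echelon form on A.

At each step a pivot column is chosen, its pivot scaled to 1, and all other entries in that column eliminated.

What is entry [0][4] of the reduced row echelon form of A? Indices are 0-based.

pivot(0,0)=3: scale R0 → (1, 2/3, -4/3, 4/3, 1)
  clear (2,0): R2 −= (-3)R0 → (0, 5, -7, 2, 7)
  clear (3,0): R3 −= (-4)R0 → (0, 14/3, -10/3, 28/3, 6)
pivot(1,1)=-1: scale R1 → (0, 1, -1, -1, 1)
  clear (0,1): R0 −= (2/3)R1 → (1, 0, -2/3, 2, 1/3)
  clear (2,1): R2 −= (5)R1 → (0, 0, -2, 7, 2)
  clear (3,1): R3 −= (14/3)R1 → (0, 0, 4/3, 14, 4/3)
pivot(2,2)=-2: scale R2 → (0, 0, 1, -7/2, -1)
  clear (0,2): R0 −= (-2/3)R2 → (1, 0, 0, -1/3, -1/3)
  clear (1,2): R1 −= (-1)R2 → (0, 1, 0, -9/2, 0)
  clear (3,2): R3 −= (4/3)R2 → (0, 0, 0, 56/3, 8/3)
pivot(3,3)=56/3: scale R3 → (0, 0, 0, 1, 1/7)
  clear (0,3): R0 −= (-1/3)R3 → (1, 0, 0, 0, -2/7)
  clear (1,3): R1 −= (-9/2)R3 → (0, 1, 0, 0, 9/14)
  clear (2,3): R2 −= (-7/2)R3 → (0, 0, 1, 0, -1/2)

M[0][4] = -2/7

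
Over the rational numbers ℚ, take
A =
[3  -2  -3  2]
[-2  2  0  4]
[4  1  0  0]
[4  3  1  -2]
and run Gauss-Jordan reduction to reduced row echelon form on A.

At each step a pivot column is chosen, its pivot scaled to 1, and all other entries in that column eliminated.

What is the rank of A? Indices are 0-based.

pivot(0,0)=3: scale R0 → (1, -2/3, -1, 2/3)
  clear (1,0): R1 −= (-2)R0 → (0, 2/3, -2, 16/3)
  clear (2,0): R2 −= (4)R0 → (0, 11/3, 4, -8/3)
  clear (3,0): R3 −= (4)R0 → (0, 17/3, 5, -14/3)
pivot(1,1)=2/3: scale R1 → (0, 1, -3, 8)
  clear (0,1): R0 −= (-2/3)R1 → (1, 0, -3, 6)
  clear (2,1): R2 −= (11/3)R1 → (0, 0, 15, -32)
  clear (3,1): R3 −= (17/3)R1 → (0, 0, 22, -50)
pivot(2,2)=15: scale R2 → (0, 0, 1, -32/15)
  clear (0,2): R0 −= (-3)R2 → (1, 0, 0, -2/5)
  clear (1,2): R1 −= (-3)R2 → (0, 1, 0, 8/5)
  clear (3,2): R3 −= (22)R2 → (0, 0, 0, -46/15)
pivot(3,3)=-46/15: scale R3 → (0, 0, 0, 1)
  clear (0,3): R0 −= (-2/5)R3 → (1, 0, 0, 0)
  clear (1,3): R1 −= (8/5)R3 → (0, 1, 0, 0)
  clear (2,3): R2 −= (-32/15)R3 → (0, 0, 1, 0)

rank = 4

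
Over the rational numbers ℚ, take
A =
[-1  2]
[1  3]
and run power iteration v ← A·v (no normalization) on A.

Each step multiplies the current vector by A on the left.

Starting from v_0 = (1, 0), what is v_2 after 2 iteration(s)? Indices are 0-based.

v_0 = (1, 0).
v_1 = A·v_0 = (-1, 1).
v_2 = A·v_1 = (3, 2).

v_2 = (3, 2)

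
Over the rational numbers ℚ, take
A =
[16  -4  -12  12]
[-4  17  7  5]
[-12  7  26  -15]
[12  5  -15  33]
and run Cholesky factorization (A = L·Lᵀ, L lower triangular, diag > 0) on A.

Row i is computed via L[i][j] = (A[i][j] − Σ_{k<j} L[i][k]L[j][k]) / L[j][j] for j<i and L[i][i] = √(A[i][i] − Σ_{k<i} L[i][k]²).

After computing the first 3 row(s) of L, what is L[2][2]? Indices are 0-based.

L[2][2] = 4

Step 1: L[0][0] = √(16) = 4.
  L[1][0] = (-4) / L[0][0] = -1.
Step 2: L[1][1] = √(16) = 4.
  L[2][0] = (-12) / L[0][0] = -3.
  L[2][1] = (4) / L[1][1] = 1.
Step 3: L[2][2] = √(16) = 4.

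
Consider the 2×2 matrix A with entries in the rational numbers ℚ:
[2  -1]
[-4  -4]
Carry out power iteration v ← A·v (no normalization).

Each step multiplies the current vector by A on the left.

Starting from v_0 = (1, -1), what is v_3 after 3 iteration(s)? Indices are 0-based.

v_3 = (24, 24)

v_0 = (1, -1).
v_1 = A·v_0 = (3, 0).
v_2 = A·v_1 = (6, -12).
v_3 = A·v_2 = (24, 24).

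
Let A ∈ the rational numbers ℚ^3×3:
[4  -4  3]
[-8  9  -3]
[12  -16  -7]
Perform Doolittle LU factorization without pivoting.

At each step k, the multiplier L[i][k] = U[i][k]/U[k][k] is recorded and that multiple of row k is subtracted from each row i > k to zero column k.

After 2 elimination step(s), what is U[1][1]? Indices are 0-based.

U[1][1] = 1

Step 1: pivot at (0,0) is 4.
  row1 ← row1 − (-2)·row0  ⇒  L[1][0]=-2, U row1=(0, 1, 3)
  row2 ← row2 − (3)·row0  ⇒  L[2][0]=3, U row2=(0, -4, -16)
Step 2: pivot at (1,1) is 1.
  row2 ← row2 − (-4)·row1  ⇒  L[2][1]=-4, U row2=(0, 0, -4)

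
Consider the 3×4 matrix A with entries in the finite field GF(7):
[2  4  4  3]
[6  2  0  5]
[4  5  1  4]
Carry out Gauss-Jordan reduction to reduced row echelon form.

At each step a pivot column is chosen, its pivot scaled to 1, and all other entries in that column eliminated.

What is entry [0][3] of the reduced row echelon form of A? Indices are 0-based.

M[0][3] = 1

pivot(0,0)=2: scale R0 → (1, 2, 2, 5)
  clear (1,0): R1 −= (6)R0 → (0, 4, 2, 3)
  clear (2,0): R2 −= (4)R0 → (0, 4, 0, 5)
pivot(1,1)=4: scale R1 → (0, 1, 4, 6)
  clear (0,1): R0 −= (2)R1 → (1, 0, 1, 0)
  clear (2,1): R2 −= (4)R1 → (0, 0, 5, 2)
pivot(2,2)=5: scale R2 → (0, 0, 1, 6)
  clear (0,2): R0 −= (1)R2 → (1, 0, 0, 1)
  clear (1,2): R1 −= (4)R2 → (0, 1, 0, 3)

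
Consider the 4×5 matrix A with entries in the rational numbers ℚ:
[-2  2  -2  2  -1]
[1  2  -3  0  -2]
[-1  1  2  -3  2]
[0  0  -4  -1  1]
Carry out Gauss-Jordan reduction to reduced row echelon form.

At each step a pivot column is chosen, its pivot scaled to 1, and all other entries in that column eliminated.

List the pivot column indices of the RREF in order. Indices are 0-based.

pivot columns: 0, 1, 2, 3

pivot(0,0)=-2: scale R0 → (1, -1, 1, -1, 1/2)
  clear (1,0): R1 −= (1)R0 → (0, 3, -4, 1, -5/2)
  clear (2,0): R2 −= (-1)R0 → (0, 0, 3, -4, 5/2)
pivot(1,1)=3: scale R1 → (0, 1, -4/3, 1/3, -5/6)
  clear (0,1): R0 −= (-1)R1 → (1, 0, -1/3, -2/3, -1/3)
pivot(2,2)=3: scale R2 → (0, 0, 1, -4/3, 5/6)
  clear (0,2): R0 −= (-1/3)R2 → (1, 0, 0, -10/9, -1/18)
  clear (1,2): R1 −= (-4/3)R2 → (0, 1, 0, -13/9, 5/18)
  clear (3,2): R3 −= (-4)R2 → (0, 0, 0, -19/3, 13/3)
pivot(3,3)=-19/3: scale R3 → (0, 0, 0, 1, -13/19)
  clear (0,3): R0 −= (-10/9)R3 → (1, 0, 0, 0, -31/38)
  clear (1,3): R1 −= (-13/9)R3 → (0, 1, 0, 0, -27/38)
  clear (2,3): R2 −= (-4/3)R3 → (0, 0, 1, 0, -3/38)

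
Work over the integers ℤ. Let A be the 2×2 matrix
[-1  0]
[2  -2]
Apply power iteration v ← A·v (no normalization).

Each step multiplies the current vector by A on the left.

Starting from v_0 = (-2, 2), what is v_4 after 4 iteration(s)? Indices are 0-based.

v_4 = (-2, 92)

v_0 = (-2, 2).
v_1 = A·v_0 = (2, -8).
v_2 = A·v_1 = (-2, 20).
v_3 = A·v_2 = (2, -44).
v_4 = A·v_3 = (-2, 92).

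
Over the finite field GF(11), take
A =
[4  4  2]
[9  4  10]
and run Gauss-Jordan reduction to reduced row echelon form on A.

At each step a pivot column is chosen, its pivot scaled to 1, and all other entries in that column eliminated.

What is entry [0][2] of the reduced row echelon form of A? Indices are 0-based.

[1] R0 /= 4  ⇒  (1, 1, 6)
     R1 -= 9·R0  ⇒  (0, 6, 0)
[2] R1 /= 6  ⇒  (0, 1, 0)
     R0 -= 1·R1  ⇒  (1, 0, 6)

M[0][2] = 6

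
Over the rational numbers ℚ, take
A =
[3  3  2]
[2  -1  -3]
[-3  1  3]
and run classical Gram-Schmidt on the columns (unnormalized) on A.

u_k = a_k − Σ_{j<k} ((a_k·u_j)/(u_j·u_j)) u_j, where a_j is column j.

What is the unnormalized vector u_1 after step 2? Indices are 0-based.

Step 1: u_0 = a_0 = (3, 2, -3).
Step 2: u_1 = a_1 − (2/11)·u_0 = (27/11, -15/11, 17/11).

u_1 = (27/11, -15/11, 17/11)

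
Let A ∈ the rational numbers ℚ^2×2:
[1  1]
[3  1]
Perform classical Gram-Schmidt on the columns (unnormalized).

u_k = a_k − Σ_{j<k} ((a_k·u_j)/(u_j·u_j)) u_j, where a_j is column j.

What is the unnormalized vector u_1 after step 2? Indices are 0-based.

Step 1: u_0 = a_0 = (1, 3).
Step 2: u_1 = a_1 − (2/5)·u_0 = (3/5, -1/5).

u_1 = (3/5, -1/5)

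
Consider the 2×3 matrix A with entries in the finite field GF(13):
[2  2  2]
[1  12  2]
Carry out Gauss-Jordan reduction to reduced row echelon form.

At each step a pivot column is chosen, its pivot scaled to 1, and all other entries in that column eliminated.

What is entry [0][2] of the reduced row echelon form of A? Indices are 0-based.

M[0][2] = 8

pivot(0,0)=2: scale R0 → (1, 1, 1)
  clear (1,0): R1 −= (1)R0 → (0, 11, 1)
pivot(1,1)=11: scale R1 → (0, 1, 6)
  clear (0,1): R0 −= (1)R1 → (1, 0, 8)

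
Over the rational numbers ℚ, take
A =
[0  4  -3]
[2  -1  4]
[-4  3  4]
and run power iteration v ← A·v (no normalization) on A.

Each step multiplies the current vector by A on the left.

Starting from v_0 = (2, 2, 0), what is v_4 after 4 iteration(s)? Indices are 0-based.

v_4 = (66, -330, -1542)

v_0 = (2, 2, 0).
v_1 = A·v_0 = (8, 2, -2).
v_2 = A·v_1 = (14, 6, -34).
v_3 = A·v_2 = (126, -114, -174).
v_4 = A·v_3 = (66, -330, -1542).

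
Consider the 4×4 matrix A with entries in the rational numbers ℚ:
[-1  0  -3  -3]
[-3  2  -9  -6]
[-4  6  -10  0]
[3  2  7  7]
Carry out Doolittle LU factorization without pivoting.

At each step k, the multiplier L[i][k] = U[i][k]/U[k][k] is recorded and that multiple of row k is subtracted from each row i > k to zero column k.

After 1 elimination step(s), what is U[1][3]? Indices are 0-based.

[col 0] pivot -1
  R1 -= 3*R0 → (0, 2, 0, 3)  (L[1][0] := 3)
  R2 -= 4*R0 → (0, 6, 2, 12)  (L[2][0] := 4)
  R3 -= -3*R0 → (0, 2, -2, -2)  (L[3][0] := -3)

U[1][3] = 3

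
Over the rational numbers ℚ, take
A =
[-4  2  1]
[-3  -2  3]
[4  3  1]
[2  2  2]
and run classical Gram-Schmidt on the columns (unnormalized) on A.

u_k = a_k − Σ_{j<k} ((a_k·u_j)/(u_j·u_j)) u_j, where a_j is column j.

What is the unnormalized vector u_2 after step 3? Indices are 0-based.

Step 1: u_0 = a_0 = (-4, -3, 4, 2).
Step 2: u_1 = a_1 − (14/45)·u_0 = (146/45, -16/15, 79/45, 62/45).
Step 3: u_2 = a_2 − (-1/9)·u_0 − (205/749)·u_1 = (-249/749, 2216/749, 722/749, 1382/749).

u_2 = (-249/749, 2216/749, 722/749, 1382/749)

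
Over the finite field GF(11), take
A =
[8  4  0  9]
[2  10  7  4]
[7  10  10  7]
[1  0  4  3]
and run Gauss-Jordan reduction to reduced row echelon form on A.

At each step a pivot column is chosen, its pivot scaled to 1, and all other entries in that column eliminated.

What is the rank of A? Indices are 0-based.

step 1: normalize row 0 (÷8) = (1, 6, 0, 8)
  row 1: subtract 2×row0 = (0, 9, 7, 10)
  row 2: subtract 7×row0 = (0, 1, 10, 6)
  row 3: subtract 1×row0 = (0, 5, 4, 6)
step 2: normalize row 1 (÷9) = (0, 1, 2, 6)
  row 0: subtract 6×row1 = (1, 0, 10, 5)
  row 2: subtract 1×row1 = (0, 0, 8, 0)
  row 3: subtract 5×row1 = (0, 0, 5, 9)
step 3: normalize row 2 (÷8) = (0, 0, 1, 0)
  row 0: subtract 10×row2 = (1, 0, 0, 5)
  row 1: subtract 2×row2 = (0, 1, 0, 6)
  row 3: subtract 5×row2 = (0, 0, 0, 9)
step 4: normalize row 3 (÷9) = (0, 0, 0, 1)
  row 0: subtract 5×row3 = (1, 0, 0, 0)
  row 1: subtract 6×row3 = (0, 1, 0, 0)

rank = 4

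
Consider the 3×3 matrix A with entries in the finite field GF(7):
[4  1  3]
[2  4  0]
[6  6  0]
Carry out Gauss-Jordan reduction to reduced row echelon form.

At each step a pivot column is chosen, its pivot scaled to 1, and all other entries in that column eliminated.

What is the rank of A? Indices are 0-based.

[1] R0 /= 4  ⇒  (1, 2, 6)
     R1 -= 2·R0  ⇒  (0, 0, 2)
     R2 -= 6·R0  ⇒  (0, 1, 6)
[2] R1 <-> R2
[2] R1 /= 1  ⇒  (0, 1, 6)
     R0 -= 2·R1  ⇒  (1, 0, 1)
[3] R2 /= 2  ⇒  (0, 0, 1)
     R0 -= 1·R2  ⇒  (1, 0, 0)
     R1 -= 6·R2  ⇒  (0, 1, 0)

rank = 3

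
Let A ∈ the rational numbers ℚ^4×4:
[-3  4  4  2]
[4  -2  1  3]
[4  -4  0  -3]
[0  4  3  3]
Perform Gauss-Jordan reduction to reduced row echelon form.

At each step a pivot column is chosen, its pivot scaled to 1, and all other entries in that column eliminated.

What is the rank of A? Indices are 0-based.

[1] R0 /= -3  ⇒  (1, -4/3, -4/3, -2/3)
     R1 -= 4·R0  ⇒  (0, 10/3, 19/3, 17/3)
     R2 -= 4·R0  ⇒  (0, 4/3, 16/3, -1/3)
[2] R1 /= 10/3  ⇒  (0, 1, 19/10, 17/10)
     R0 -= -4/3·R1  ⇒  (1, 0, 6/5, 8/5)
     R2 -= 4/3·R1  ⇒  (0, 0, 14/5, -13/5)
     R3 -= 4·R1  ⇒  (0, 0, -23/5, -19/5)
[3] R2 /= 14/5  ⇒  (0, 0, 1, -13/14)
     R0 -= 6/5·R2  ⇒  (1, 0, 0, 19/7)
     R1 -= 19/10·R2  ⇒  (0, 1, 0, 97/28)
     R3 -= -23/5·R2  ⇒  (0, 0, 0, -113/14)
[4] R3 /= -113/14  ⇒  (0, 0, 0, 1)
     R0 -= 19/7·R3  ⇒  (1, 0, 0, 0)
     R1 -= 97/28·R3  ⇒  (0, 1, 0, 0)
     R2 -= -13/14·R3  ⇒  (0, 0, 1, 0)

rank = 4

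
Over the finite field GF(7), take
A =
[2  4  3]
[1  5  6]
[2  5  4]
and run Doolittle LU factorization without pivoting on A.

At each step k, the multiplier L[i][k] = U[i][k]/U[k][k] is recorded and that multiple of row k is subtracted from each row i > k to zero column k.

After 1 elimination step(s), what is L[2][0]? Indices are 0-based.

Step 1: pivot at (0,0) is 2.
  row1 ← row1 − (4)·row0  ⇒  L[1][0]=4, U row1=(0, 3, 1)
  row2 ← row2 − (1)·row0  ⇒  L[2][0]=1, U row2=(0, 1, 1)

L[2][0] = 1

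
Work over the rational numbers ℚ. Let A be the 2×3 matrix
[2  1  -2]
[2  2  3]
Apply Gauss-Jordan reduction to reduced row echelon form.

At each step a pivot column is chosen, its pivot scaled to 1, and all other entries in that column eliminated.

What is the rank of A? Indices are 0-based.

rank = 2

step 1: normalize row 0 (÷2) = (1, 1/2, -1)
  row 1: subtract 2×row0 = (0, 1, 5)
step 2: normalize row 1 (÷1) = (0, 1, 5)
  row 0: subtract 1/2×row1 = (1, 0, -7/2)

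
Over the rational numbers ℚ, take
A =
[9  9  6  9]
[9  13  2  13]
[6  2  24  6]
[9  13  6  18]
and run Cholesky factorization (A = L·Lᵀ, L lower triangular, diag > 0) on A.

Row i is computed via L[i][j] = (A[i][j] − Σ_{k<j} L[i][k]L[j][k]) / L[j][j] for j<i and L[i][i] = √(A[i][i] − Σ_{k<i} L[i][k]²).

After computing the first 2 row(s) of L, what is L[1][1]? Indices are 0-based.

L[1][1] = 2

Step 1: L[0][0] = √(9) = 3.
  L[1][0] = (9) / L[0][0] = 3.
Step 2: L[1][1] = √(4) = 2.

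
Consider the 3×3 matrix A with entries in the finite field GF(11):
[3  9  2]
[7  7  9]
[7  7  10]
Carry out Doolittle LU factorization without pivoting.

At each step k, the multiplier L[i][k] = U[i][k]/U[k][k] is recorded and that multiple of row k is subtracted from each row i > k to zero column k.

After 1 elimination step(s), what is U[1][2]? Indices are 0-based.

k=0: U[0][0]=3
  eliminate (1,0): mult=6, new row 1: (0, 8, 8); set L[1][0]=6
  eliminate (2,0): mult=6, new row 2: (0, 8, 9); set L[2][0]=6

U[1][2] = 8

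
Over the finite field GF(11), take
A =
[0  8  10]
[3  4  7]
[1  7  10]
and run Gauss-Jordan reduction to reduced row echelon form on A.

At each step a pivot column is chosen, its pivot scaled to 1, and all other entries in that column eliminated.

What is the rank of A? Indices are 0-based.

rank = 3

step 1: exchange rows 0,1
step 1: normalize row 0 (÷3) = (1, 5, 6)
  row 2: subtract 1×row0 = (0, 2, 4)
step 2: normalize row 1 (÷8) = (0, 1, 4)
  row 0: subtract 5×row1 = (1, 0, 8)
  row 2: subtract 2×row1 = (0, 0, 7)
step 3: normalize row 2 (÷7) = (0, 0, 1)
  row 0: subtract 8×row2 = (1, 0, 0)
  row 1: subtract 4×row2 = (0, 1, 0)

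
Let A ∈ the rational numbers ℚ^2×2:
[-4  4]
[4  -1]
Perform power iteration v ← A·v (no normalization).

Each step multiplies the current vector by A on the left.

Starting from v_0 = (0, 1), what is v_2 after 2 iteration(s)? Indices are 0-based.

v_2 = (-20, 17)

v_0 = (0, 1).
v_1 = A·v_0 = (4, -1).
v_2 = A·v_1 = (-20, 17).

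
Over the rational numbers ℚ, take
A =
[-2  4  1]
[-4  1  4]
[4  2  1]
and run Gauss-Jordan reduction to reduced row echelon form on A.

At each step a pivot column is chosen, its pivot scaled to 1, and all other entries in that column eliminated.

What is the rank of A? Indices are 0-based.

rank = 3

[1] R0 /= -2  ⇒  (1, -2, -1/2)
     R1 -= -4·R0  ⇒  (0, -7, 2)
     R2 -= 4·R0  ⇒  (0, 10, 3)
[2] R1 /= -7  ⇒  (0, 1, -2/7)
     R0 -= -2·R1  ⇒  (1, 0, -15/14)
     R2 -= 10·R1  ⇒  (0, 0, 41/7)
[3] R2 /= 41/7  ⇒  (0, 0, 1)
     R0 -= -15/14·R2  ⇒  (1, 0, 0)
     R1 -= -2/7·R2  ⇒  (0, 1, 0)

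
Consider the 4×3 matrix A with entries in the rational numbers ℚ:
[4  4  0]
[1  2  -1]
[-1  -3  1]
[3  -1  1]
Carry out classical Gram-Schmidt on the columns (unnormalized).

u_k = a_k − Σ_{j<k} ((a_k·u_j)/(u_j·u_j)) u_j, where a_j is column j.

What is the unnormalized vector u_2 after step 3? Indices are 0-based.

Step 1: u_0 = a_0 = (4, 1, -1, 3).
Step 2: u_1 = a_1 − (2/3)·u_0 = (4/3, 4/3, -7/3, -3).
Step 3: u_2 = a_2 − (1/27)·u_0 − (-10/27)·u_1 = (28/81, -44/81, 14/81, -2/9).

u_2 = (28/81, -44/81, 14/81, -2/9)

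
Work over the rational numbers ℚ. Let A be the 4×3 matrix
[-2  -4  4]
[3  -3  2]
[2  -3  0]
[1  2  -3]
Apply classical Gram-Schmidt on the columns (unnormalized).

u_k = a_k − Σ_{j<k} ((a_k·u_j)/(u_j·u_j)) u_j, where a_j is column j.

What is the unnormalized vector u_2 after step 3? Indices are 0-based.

u_2 = (-140/659, 721/659, -927/659, -589/659)

Step 1: u_0 = a_0 = (-2, 3, 2, 1).
Step 2: u_1 = a_1 − (-5/18)·u_0 = (-41/9, -13/6, -22/9, 41/18).
Step 3: u_2 = a_2 − (-5/18)·u_0 − (-529/659)·u_1 = (-140/659, 721/659, -927/659, -589/659).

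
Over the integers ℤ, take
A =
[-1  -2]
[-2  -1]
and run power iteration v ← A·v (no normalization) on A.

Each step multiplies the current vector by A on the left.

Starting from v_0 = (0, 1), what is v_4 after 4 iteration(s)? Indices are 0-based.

v_4 = (40, 41)

v_0 = (0, 1).
v_1 = A·v_0 = (-2, -1).
v_2 = A·v_1 = (4, 5).
v_3 = A·v_2 = (-14, -13).
v_4 = A·v_3 = (40, 41).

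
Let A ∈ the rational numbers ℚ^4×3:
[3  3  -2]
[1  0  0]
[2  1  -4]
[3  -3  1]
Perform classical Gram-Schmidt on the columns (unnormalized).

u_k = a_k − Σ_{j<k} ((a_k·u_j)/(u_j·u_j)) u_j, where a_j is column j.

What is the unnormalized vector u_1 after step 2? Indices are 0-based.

Step 1: u_0 = a_0 = (3, 1, 2, 3).
Step 2: u_1 = a_1 − (2/23)·u_0 = (63/23, -2/23, 19/23, -75/23).

u_1 = (63/23, -2/23, 19/23, -75/23)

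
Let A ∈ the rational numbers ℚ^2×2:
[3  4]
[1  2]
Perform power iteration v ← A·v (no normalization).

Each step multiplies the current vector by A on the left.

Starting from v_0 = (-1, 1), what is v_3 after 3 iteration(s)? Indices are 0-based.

v_0 = (-1, 1).
v_1 = A·v_0 = (1, 1).
v_2 = A·v_1 = (7, 3).
v_3 = A·v_2 = (33, 13).

v_3 = (33, 13)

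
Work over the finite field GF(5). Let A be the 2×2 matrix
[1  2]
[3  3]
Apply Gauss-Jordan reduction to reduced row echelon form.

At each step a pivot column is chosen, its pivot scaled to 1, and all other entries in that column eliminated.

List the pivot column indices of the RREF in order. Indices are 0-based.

pivot columns: 0, 1

[1] R0 /= 1  ⇒  (1, 2)
     R1 -= 3·R0  ⇒  (0, 2)
[2] R1 /= 2  ⇒  (0, 1)
     R0 -= 2·R1  ⇒  (1, 0)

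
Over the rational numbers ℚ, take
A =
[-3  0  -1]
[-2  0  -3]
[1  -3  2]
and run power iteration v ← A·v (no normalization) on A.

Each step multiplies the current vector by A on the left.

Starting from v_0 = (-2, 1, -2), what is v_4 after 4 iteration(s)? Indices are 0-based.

v_4 = (-127, 214, -621)

v_0 = (-2, 1, -2).
v_1 = A·v_0 = (8, 10, -9).
v_2 = A·v_1 = (-15, 11, -40).
v_3 = A·v_2 = (85, 150, -128).
v_4 = A·v_3 = (-127, 214, -621).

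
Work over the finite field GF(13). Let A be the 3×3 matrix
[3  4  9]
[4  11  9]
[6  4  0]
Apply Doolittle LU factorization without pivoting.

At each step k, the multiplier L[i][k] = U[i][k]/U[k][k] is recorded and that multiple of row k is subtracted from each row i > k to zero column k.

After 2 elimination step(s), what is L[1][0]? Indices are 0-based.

L[1][0] = 10

[col 0] pivot 3
  R1 -= 10*R0 → (0, 10, 10)  (L[1][0] := 10)
  R2 -= 2*R0 → (0, 9, 8)  (L[2][0] := 2)
[col 1] pivot 10
  R2 -= 10*R1 → (0, 0, 12)  (L[2][1] := 10)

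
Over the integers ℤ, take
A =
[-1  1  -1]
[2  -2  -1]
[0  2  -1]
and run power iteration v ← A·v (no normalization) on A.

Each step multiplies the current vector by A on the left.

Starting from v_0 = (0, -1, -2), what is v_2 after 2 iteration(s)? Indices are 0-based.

v_2 = (3, -6, 8)

v_0 = (0, -1, -2).
v_1 = A·v_0 = (1, 4, 0).
v_2 = A·v_1 = (3, -6, 8).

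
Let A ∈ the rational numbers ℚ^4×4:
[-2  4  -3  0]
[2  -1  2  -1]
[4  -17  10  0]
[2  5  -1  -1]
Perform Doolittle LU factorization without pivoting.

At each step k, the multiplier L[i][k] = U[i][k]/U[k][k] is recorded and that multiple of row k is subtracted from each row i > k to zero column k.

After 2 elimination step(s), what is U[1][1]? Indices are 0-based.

[col 0] pivot -2
  R1 -= -1*R0 → (0, 3, -1, -1)  (L[1][0] := -1)
  R2 -= -2*R0 → (0, -9, 4, 0)  (L[2][0] := -2)
  R3 -= -1*R0 → (0, 9, -4, -1)  (L[3][0] := -1)
[col 1] pivot 3
  R2 -= -3*R1 → (0, 0, 1, -3)  (L[2][1] := -3)
  R3 -= 3*R1 → (0, 0, -1, 2)  (L[3][1] := 3)

U[1][1] = 3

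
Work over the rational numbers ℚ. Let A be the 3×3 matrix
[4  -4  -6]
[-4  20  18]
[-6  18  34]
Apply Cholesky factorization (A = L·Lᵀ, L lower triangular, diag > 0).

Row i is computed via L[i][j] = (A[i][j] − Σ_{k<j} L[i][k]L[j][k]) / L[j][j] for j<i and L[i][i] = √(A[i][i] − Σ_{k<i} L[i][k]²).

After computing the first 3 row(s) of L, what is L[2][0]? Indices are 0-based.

L[2][0] = -3

Step 1: L[0][0] = √(4) = 2.
  L[1][0] = (-4) / L[0][0] = -2.
Step 2: L[1][1] = √(16) = 4.
  L[2][0] = (-6) / L[0][0] = -3.
  L[2][1] = (12) / L[1][1] = 3.
Step 3: L[2][2] = √(16) = 4.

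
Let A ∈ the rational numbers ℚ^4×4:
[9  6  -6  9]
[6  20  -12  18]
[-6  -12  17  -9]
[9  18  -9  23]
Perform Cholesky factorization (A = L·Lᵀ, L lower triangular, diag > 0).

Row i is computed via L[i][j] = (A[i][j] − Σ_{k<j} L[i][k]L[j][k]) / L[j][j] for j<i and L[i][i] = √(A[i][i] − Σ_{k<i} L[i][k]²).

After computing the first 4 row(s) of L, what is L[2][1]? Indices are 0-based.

L[2][1] = -2

Step 1: L[0][0] = √(9) = 3.
  L[1][0] = (6) / L[0][0] = 2.
Step 2: L[1][1] = √(16) = 4.
  L[2][0] = (-6) / L[0][0] = -2.
  L[2][1] = (-8) / L[1][1] = -2.
Step 3: L[2][2] = √(9) = 3.
  L[3][0] = (9) / L[0][0] = 3.
  L[3][1] = (12) / L[1][1] = 3.
  L[3][2] = (3) / L[2][2] = 1.
Step 4: L[3][3] = √(4) = 2.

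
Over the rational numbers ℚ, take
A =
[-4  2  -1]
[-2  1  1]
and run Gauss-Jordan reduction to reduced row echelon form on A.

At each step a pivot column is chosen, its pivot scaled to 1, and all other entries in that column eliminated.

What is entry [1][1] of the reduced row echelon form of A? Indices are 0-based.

[1] R0 /= -4  ⇒  (1, -1/2, 1/4)
     R1 -= -2·R0  ⇒  (0, 0, 3/2)
column 1 empty below row 1
[2] R1 /= 3/2  ⇒  (0, 0, 1)
     R0 -= 1/4·R1  ⇒  (1, -1/2, 0)

M[1][1] = 0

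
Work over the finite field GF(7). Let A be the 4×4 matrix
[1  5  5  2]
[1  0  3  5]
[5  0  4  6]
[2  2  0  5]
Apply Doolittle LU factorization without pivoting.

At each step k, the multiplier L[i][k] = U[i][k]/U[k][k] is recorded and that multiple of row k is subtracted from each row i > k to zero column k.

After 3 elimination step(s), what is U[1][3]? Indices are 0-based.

k=0: U[0][0]=1
  eliminate (1,0): mult=1, new row 1: (0, 2, 5, 3); set L[1][0]=1
  eliminate (2,0): mult=5, new row 2: (0, 3, 0, 3); set L[2][0]=5
  eliminate (3,0): mult=2, new row 3: (0, 6, 4, 1); set L[3][0]=2
k=1: U[1][1]=2
  eliminate (2,1): mult=5, new row 2: (0, 0, 3, 2); set L[2][1]=5
  eliminate (3,1): mult=3, new row 3: (0, 0, 3, 6); set L[3][1]=3
k=2: U[2][2]=3
  eliminate (3,2): mult=1, new row 3: (0, 0, 0, 4); set L[3][2]=1

U[1][3] = 3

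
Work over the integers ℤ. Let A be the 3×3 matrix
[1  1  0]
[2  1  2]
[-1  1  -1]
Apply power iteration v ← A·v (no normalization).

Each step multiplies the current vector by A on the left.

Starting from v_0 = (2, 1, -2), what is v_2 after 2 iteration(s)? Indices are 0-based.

v_0 = (2, 1, -2).
v_1 = A·v_0 = (3, 1, 1).
v_2 = A·v_1 = (4, 9, -3).

v_2 = (4, 9, -3)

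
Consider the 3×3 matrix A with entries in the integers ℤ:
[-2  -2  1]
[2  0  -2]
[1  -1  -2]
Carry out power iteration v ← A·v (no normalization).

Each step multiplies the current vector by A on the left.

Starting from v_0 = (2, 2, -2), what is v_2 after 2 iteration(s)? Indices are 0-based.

v_0 = (2, 2, -2).
v_1 = A·v_0 = (-10, 8, 4).
v_2 = A·v_1 = (8, -28, -26).

v_2 = (8, -28, -26)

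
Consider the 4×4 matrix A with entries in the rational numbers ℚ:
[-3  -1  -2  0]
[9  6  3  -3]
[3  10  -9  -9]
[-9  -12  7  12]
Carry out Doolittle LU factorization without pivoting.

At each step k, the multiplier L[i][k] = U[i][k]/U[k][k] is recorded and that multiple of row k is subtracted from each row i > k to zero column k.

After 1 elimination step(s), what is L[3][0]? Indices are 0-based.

k=0: U[0][0]=-3
  eliminate (1,0): mult=-3, new row 1: (0, 3, -3, -3); set L[1][0]=-3
  eliminate (2,0): mult=-1, new row 2: (0, 9, -11, -9); set L[2][0]=-1
  eliminate (3,0): mult=3, new row 3: (0, -9, 13, 12); set L[3][0]=3

L[3][0] = 3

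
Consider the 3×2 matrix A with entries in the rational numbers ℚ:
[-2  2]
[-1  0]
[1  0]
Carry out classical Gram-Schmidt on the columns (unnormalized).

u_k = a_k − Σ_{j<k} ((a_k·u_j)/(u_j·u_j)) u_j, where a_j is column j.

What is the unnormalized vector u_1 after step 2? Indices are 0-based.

u_1 = (2/3, -2/3, 2/3)

Step 1: u_0 = a_0 = (-2, -1, 1).
Step 2: u_1 = a_1 − (-2/3)·u_0 = (2/3, -2/3, 2/3).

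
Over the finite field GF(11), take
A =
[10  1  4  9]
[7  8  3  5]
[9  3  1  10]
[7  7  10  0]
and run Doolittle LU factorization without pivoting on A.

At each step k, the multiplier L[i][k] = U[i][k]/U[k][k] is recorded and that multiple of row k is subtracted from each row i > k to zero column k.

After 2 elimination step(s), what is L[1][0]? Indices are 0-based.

[col 0] pivot 10
  R1 -= 4*R0 → (0, 4, 9, 2)  (L[1][0] := 4)
  R2 -= 2*R0 → (0, 1, 4, 3)  (L[2][0] := 2)
  R3 -= 4*R0 → (0, 3, 5, 8)  (L[3][0] := 4)
[col 1] pivot 4
  R2 -= 3*R1 → (0, 0, 10, 8)  (L[2][1] := 3)
  R3 -= 9*R1 → (0, 0, 1, 1)  (L[3][1] := 9)

L[1][0] = 4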